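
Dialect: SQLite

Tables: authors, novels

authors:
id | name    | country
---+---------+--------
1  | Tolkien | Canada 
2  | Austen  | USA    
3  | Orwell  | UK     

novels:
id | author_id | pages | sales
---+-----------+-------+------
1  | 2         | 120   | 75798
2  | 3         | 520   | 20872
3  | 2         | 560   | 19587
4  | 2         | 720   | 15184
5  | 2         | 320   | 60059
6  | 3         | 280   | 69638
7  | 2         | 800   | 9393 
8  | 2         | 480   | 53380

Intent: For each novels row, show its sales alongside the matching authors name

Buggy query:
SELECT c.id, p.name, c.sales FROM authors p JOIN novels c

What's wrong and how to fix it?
Bug: Missing join condition: each novels row is matched to all authors rows instead of just its own

Fix: Specify the join condition linking the foreign key to the parent id

Corrected query:
SELECT c.id, p.name, c.sales FROM authors p JOIN novels c ON c.author_id = p.id

Result:
id | name   | sales
---+--------+------
1  | Austen | 75798
2  | Orwell | 20872
3  | Austen | 19587
4  | Austen | 15184
5  | Austen | 60059
6  | Orwell | 69638
7  | Austen | 9393 
8  | Austen | 53380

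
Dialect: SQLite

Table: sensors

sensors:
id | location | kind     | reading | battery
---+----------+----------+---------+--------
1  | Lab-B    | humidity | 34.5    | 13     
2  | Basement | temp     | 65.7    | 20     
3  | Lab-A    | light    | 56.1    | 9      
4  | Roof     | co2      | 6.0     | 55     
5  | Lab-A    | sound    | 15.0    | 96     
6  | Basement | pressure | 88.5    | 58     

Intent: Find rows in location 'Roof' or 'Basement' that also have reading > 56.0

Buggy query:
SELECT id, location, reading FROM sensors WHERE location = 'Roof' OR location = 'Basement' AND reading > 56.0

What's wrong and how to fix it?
Bug: AND binds tighter than OR, so this parses as location = 'Roof' OR (location = 'Basement' AND reading > 56.0)

Fix: Add parentheses around the OR so the AND applies to both alternatives

Corrected query:
SELECT id, location, reading FROM sensors WHERE (location = 'Roof' OR location = 'Basement') AND reading > 56.0

Result:
id | location | reading
---+----------+--------
2  | Basement | 65.7   
6  | Basement | 88.5   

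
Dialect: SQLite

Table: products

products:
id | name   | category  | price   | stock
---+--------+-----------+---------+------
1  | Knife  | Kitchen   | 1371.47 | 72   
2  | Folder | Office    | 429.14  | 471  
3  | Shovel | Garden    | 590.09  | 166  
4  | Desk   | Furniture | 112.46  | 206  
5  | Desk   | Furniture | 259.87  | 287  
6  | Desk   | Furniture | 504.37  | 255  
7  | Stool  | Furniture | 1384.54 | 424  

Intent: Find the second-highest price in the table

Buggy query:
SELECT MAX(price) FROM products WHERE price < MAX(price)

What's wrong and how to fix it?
Bug: MAX(price) on the right of the comparison is an aggregate-in-WHERE error

Fix: Compute the overall MAX in a subquery, then take MAX of rows below it

Corrected query:
SELECT MAX(price) FROM products WHERE price < (SELECT MAX(price) FROM products)

Result:
MAX(price)
----------
1371.47   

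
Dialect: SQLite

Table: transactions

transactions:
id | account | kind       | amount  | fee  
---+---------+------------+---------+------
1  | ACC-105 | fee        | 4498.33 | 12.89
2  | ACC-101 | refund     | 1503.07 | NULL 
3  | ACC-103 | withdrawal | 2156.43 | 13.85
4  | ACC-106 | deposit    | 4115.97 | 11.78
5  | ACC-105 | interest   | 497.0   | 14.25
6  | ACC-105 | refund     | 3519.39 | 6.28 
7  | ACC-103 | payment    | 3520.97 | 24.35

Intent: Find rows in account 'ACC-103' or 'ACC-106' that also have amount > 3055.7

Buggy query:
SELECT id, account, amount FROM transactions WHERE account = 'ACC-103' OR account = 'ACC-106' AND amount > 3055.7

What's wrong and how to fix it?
Bug: AND binds tighter than OR, so this parses as account = 'ACC-103' OR (account = 'ACC-106' AND amount > 3055.7)

Fix: Add parentheses around the OR so the AND applies to both alternatives

Corrected query:
SELECT id, account, amount FROM transactions WHERE (account = 'ACC-103' OR account = 'ACC-106') AND amount > 3055.7

Result:
id | account | amount 
---+---------+--------
4  | ACC-106 | 4115.97
7  | ACC-103 | 3520.97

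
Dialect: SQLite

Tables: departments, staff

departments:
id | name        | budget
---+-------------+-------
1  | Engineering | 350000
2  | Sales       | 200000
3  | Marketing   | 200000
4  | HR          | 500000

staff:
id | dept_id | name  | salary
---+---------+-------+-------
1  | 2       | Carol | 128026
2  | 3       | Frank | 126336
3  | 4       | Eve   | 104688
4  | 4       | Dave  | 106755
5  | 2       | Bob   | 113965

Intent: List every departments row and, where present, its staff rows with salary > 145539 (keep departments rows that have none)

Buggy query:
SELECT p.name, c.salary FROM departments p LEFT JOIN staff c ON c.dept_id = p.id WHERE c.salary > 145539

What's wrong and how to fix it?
Bug: A WHERE condition on the right-hand table after LEFT JOIN drops unmatched parents

Fix: Move the right-table condition into the ON clause so unmatched parents are kept

Corrected query:
SELECT p.name, c.salary FROM departments p LEFT JOIN staff c ON c.dept_id = p.id AND c.salary > 145539

Result:
name        | salary
------------+-------
Engineering | NULL  
Sales       | NULL  
Marketing   | NULL  
HR          | NULL  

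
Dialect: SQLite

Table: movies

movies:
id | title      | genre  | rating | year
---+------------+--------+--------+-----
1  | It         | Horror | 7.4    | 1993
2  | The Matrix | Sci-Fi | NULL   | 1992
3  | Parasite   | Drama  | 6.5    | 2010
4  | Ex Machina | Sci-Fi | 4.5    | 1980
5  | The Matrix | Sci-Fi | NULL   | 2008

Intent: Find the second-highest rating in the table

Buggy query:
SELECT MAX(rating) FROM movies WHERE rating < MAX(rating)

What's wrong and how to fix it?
Bug: The inner MAX is an aggregate inside WHERE, which is not allowed

Fix: Put the inner MAX in a scalar subquery

Corrected query:
SELECT MAX(rating) FROM movies WHERE rating < (SELECT MAX(rating) FROM movies)

Result:
MAX(rating)
-----------
6.5        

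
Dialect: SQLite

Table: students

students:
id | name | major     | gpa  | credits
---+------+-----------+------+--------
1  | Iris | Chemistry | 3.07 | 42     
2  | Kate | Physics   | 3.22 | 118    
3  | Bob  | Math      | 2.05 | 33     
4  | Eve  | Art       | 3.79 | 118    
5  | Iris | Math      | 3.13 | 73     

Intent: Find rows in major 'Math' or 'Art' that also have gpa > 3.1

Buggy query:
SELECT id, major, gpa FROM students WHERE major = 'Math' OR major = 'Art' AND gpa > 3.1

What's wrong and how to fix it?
Bug: Without parentheses, AND is evaluated before OR, so the gpa filter only applies to the 'Art' branch

Fix: Add parentheses around the OR so the AND applies to both alternatives

Corrected query:
SELECT id, major, gpa FROM students WHERE (major = 'Math' OR major = 'Art') AND gpa > 3.1

Result:
id | major | gpa 
---+-------+-----
4  | Art   | 3.79
5  | Math  | 3.13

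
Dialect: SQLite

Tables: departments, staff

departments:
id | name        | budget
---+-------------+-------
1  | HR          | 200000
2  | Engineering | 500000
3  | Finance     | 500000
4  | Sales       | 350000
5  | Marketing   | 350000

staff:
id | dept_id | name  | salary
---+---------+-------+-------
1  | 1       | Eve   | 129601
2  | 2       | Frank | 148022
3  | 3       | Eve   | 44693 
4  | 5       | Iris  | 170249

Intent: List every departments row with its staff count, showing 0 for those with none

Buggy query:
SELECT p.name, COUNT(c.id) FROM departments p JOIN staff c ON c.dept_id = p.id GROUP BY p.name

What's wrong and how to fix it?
Bug: An inner join excludes parents with zero children

Fix: Use LEFT JOIN so parents without children still appear (COUNT(c.id) gives 0)

Corrected query:
SELECT p.name, COUNT(c.id) FROM departments p LEFT JOIN staff c ON c.dept_id = p.id GROUP BY p.name

Result:
name        | COUNT(c.id)
------------+------------
Engineering | 1          
Finance     | 1          
HR          | 1          
Marketing   | 1          
Sales       | 0          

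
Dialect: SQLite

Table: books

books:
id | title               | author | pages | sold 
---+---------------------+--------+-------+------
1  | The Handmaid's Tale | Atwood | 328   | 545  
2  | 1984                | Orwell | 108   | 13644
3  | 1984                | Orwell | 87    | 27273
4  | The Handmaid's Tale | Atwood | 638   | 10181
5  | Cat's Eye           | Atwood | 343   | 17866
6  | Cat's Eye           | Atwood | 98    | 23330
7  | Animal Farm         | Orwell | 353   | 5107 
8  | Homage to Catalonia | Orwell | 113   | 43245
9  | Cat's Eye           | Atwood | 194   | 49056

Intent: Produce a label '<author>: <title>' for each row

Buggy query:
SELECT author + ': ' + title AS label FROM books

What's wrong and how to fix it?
Bug: SQLite uses || for string concatenation; + coerces text to numbers (yielding 0)

Fix: Use the || operator for string concatenation

Corrected query:
SELECT author || ': ' || title AS label FROM books

Result:
label                      
---------------------------
Atwood: The Handmaid's Tale
Orwell: 1984               
Orwell: 1984               
Atwood: The Handmaid's Tale
Atwood: Cat's Eye          
Atwood: Cat's Eye          
Orwell: Animal Farm        
Orwell: Homage to Catalonia
Atwood: Cat's Eye          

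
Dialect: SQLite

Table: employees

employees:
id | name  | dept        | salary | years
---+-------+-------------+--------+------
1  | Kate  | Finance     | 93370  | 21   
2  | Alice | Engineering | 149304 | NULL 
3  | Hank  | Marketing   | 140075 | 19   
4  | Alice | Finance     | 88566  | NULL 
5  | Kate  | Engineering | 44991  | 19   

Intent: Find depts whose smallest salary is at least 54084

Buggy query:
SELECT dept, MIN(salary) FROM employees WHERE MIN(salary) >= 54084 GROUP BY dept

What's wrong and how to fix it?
Bug: Aggregates like MIN are computed per group after WHERE runs

Fix: Replace WHERE with HAVING after the GROUP BY

Corrected query:
SELECT dept, MIN(salary) FROM employees GROUP BY dept HAVING MIN(salary) >= 54084

Result:
dept      | MIN(salary)
----------+------------
Finance   | 88566      
Marketing | 140075     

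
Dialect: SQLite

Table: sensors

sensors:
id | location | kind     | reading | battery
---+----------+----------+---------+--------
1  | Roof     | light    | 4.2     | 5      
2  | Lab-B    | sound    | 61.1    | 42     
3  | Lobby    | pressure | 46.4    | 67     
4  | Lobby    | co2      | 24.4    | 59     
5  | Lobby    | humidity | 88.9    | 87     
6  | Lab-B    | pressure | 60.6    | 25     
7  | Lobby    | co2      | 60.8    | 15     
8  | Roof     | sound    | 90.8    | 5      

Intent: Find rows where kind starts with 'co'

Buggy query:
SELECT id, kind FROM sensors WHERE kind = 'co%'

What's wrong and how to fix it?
Bug: Wildcards only work with LIKE; '=' treats '%' as a literal character

Fix: Use LIKE for wildcard pattern matching

Corrected query:
SELECT id, kind FROM sensors WHERE kind LIKE 'co%'

Result:
id | kind
---+-----
4  | co2 
7  | co2 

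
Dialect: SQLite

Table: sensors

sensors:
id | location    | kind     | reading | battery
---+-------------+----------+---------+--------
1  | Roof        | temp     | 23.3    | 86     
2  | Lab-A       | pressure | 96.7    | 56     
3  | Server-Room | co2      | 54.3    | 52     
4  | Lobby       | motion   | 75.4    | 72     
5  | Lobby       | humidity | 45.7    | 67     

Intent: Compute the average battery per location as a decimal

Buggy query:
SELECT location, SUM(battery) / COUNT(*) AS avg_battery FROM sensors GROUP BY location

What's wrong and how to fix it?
Bug: SUM(battery) and COUNT(*) are both integers; the division truncates the fractional part

Fix: Multiply by 1.0 (or CAST to REAL) to force floating-point division

Corrected query:
SELECT location, SUM(battery) * 1.0 / COUNT(*) AS avg_battery FROM sensors GROUP BY location

Result:
location    | avg_battery
------------+------------
Lab-A       | 56         
Lobby       | 69.5       
Roof        | 86         
Server-Room | 52         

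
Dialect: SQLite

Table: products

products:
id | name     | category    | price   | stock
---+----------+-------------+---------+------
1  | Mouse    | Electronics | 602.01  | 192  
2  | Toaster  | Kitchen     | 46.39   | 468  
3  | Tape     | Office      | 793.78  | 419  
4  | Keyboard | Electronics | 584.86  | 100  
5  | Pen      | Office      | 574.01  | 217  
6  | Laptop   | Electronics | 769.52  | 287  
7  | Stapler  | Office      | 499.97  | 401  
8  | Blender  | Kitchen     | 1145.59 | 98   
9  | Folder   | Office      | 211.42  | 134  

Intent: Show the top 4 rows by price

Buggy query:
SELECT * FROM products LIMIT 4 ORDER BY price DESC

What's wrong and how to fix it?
Bug: ORDER BY cannot follow LIMIT; LIMIT is the final clause

Fix: Swap the clauses: ORDER BY first, then LIMIT

Corrected query:
SELECT * FROM products ORDER BY price DESC LIMIT 4

Result:
id | name    | category    | price   | stock
---+---------+-------------+---------+------
8  | Blender | Kitchen     | 1145.59 | 98   
3  | Tape    | Office      | 793.78  | 419  
6  | Laptop  | Electronics | 769.52  | 287  
1  | Mouse   | Electronics | 602.01  | 192  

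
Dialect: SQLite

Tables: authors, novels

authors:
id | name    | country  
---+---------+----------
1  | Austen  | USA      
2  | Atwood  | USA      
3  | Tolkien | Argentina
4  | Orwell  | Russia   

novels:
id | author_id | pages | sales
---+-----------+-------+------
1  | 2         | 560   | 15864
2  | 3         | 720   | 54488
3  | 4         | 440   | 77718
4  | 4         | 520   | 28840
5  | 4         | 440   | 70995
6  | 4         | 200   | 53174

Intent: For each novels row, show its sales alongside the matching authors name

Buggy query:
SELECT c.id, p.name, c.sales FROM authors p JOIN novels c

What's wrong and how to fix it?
Bug: Missing join condition: each novels row is matched to all authors rows instead of just its own

Fix: Specify the join condition linking the foreign key to the parent id

Corrected query:
SELECT c.id, p.name, c.sales FROM authors p JOIN novels c ON c.author_id = p.id

Result:
id | name    | sales
---+---------+------
1  | Atwood  | 15864
2  | Tolkien | 54488
3  | Orwell  | 77718
4  | Orwell  | 28840
5  | Orwell  | 70995
6  | Orwell  | 53174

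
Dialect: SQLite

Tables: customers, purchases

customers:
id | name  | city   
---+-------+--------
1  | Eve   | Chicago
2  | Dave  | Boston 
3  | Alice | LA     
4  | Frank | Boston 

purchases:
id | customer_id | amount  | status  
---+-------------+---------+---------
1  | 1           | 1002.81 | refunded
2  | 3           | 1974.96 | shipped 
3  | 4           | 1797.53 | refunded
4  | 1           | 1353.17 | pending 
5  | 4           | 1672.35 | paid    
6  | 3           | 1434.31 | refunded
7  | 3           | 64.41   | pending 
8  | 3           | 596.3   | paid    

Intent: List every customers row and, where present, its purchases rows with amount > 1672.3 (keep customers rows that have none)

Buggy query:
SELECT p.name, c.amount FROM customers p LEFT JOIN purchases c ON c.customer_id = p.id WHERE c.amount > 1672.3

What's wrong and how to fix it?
Bug: Filtering c.amount in WHERE discards the NULL rows produced by LEFT JOIN, turning it into an inner join

Fix: Move the right-table condition into the ON clause so unmatched parents are kept

Corrected query:
SELECT p.name, c.amount FROM customers p LEFT JOIN purchases c ON c.customer_id = p.id AND c.amount > 1672.3

Result:
name  | amount 
------+--------
Eve   | NULL   
Dave  | NULL   
Alice | 1974.96
Frank | 1672.35
Frank | 1797.53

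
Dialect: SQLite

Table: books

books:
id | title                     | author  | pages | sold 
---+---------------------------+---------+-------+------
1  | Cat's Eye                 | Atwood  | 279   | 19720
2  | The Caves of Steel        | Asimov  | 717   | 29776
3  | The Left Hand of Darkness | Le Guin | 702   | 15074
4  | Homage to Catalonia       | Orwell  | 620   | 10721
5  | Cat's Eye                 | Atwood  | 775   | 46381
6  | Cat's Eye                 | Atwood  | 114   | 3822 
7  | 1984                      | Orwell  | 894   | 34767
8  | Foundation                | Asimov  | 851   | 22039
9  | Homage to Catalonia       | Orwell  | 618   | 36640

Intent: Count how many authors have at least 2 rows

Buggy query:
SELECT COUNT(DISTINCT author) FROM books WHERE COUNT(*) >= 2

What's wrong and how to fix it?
Bug: COUNT(*) cannot appear in WHERE; the per-group count doesn't exist yet

Fix: Group first with HAVING COUNT(*) >= 2, then COUNT the resulting groups

Corrected query:
SELECT COUNT(*) FROM (SELECT author FROM books GROUP BY author HAVING COUNT(*) >= 2)

Result:
COUNT(*)
--------
3       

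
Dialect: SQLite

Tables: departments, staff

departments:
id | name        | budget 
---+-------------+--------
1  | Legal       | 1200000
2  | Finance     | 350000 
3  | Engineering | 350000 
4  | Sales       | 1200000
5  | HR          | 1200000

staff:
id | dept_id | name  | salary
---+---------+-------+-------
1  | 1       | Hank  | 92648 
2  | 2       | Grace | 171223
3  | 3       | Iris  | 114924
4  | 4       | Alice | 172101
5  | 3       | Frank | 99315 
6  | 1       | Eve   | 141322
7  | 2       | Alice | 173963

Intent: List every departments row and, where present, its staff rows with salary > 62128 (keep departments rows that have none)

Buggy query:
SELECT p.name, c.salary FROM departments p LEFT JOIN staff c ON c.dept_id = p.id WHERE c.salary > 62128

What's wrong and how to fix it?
Bug: A WHERE condition on the right-hand table after LEFT JOIN drops unmatched parents

Fix: Put 'c.salary > 62128' in the JOIN's ON clause instead of WHERE

Corrected query:
SELECT p.name, c.salary FROM departments p LEFT JOIN staff c ON c.dept_id = p.id AND c.salary > 62128

Result:
name        | salary
------------+-------
Legal       | 92648 
Legal       | 141322
Finance     | 171223
Finance     | 173963
Engineering | 99315 
Engineering | 114924
Sales       | 172101
HR          | NULL  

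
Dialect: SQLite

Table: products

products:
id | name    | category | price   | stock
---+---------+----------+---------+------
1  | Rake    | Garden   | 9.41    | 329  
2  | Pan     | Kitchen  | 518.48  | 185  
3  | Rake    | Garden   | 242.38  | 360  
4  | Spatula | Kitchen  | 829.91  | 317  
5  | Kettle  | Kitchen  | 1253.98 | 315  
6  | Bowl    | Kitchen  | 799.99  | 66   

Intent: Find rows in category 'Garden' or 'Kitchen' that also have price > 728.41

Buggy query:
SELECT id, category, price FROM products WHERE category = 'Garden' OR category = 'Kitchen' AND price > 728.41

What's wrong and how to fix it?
Bug: AND binds tighter than OR, so this parses as category = 'Garden' OR (category = 'Kitchen' AND price > 728.41)

Fix: Group the OR with parentheses (or use IN), then AND the threshold

Corrected query:
SELECT id, category, price FROM products WHERE (category = 'Garden' OR category = 'Kitchen') AND price > 728.41

Result:
id | category | price  
---+----------+--------
4  | Kitchen  | 829.91 
5  | Kitchen  | 1253.98
6  | Kitchen  | 799.99 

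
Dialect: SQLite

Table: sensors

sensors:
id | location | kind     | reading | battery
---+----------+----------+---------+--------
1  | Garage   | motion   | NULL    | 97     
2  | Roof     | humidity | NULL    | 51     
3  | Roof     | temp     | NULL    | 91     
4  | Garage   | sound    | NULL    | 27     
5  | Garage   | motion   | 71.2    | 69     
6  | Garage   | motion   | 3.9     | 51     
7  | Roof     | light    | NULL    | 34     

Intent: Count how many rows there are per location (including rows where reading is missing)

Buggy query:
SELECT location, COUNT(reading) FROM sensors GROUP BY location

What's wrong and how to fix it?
Bug: COUNT(column) counts non-NULL values only; rows with NULL reading aren't counted

Fix: Replace COUNT(reading) with COUNT(*)

Corrected query:
SELECT location, COUNT(*) FROM sensors GROUP BY location

Result:
location | COUNT(*)
---------+---------
Garage   | 4       
Roof     | 3       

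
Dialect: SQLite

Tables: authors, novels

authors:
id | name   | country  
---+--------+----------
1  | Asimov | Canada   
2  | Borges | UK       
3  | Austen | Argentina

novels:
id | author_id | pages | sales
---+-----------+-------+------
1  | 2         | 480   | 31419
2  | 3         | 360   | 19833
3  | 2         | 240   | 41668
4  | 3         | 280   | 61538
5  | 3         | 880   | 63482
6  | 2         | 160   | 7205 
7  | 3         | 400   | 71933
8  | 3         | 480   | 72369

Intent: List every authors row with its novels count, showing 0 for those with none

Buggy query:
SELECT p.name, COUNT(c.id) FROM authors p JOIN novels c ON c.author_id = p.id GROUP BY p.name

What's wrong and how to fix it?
Bug: INNER JOIN drops authors rows that have no matching novels rows

Fix: Switch to LEFT JOIN to retain unmatched parent rows

Corrected query:
SELECT p.name, COUNT(c.id) FROM authors p LEFT JOIN novels c ON c.author_id = p.id GROUP BY p.name

Result:
name   | COUNT(c.id)
-------+------------
Asimov | 0          
Austen | 5          
Borges | 3          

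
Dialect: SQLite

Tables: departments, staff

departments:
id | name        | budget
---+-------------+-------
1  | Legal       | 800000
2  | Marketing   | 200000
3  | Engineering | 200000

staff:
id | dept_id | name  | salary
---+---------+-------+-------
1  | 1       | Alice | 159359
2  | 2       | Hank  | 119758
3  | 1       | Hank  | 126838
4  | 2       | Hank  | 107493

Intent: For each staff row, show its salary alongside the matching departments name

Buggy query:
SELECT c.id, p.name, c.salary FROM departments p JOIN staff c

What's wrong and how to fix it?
Bug: Missing join condition: each staff row is matched to all departments rows instead of just its own

Fix: Specify the join condition linking the foreign key to the parent id

Corrected query:
SELECT c.id, p.name, c.salary FROM departments p JOIN staff c ON c.dept_id = p.id

Result:
id | name      | salary
---+-----------+-------
1  | Legal     | 159359
2  | Marketing | 119758
3  | Legal     | 126838
4  | Marketing | 107493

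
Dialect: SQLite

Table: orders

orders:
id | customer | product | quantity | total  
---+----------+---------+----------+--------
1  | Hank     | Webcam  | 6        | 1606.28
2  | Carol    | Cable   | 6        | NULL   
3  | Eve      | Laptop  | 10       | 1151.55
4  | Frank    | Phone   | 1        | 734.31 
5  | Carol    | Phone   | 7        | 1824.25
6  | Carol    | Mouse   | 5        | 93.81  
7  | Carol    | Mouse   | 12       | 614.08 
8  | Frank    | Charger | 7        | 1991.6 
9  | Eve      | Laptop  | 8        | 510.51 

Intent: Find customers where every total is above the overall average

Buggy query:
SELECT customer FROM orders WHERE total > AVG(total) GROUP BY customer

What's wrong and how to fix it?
Bug: AVG() is an aggregate; it can't sit directly in WHERE

Fix: Use a subquery for AVG and a HAVING MIN(...) filter so the condition holds for every row in the group

Corrected query:
SELECT customer FROM orders GROUP BY customer HAVING MIN(total) > (SELECT AVG(total) FROM orders)

Result:
customer
--------
Hank    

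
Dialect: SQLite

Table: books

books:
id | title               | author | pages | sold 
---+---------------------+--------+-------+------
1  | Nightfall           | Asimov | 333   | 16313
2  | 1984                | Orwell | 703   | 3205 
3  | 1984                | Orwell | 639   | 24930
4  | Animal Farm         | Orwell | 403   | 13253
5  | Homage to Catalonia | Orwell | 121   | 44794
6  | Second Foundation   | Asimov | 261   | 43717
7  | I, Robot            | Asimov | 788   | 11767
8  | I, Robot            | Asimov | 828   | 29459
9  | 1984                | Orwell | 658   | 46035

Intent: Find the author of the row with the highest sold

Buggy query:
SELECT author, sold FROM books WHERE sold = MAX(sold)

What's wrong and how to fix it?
Bug: WHERE is evaluated per row; an aggregate over the whole table isn't defined there

Fix: Use a subquery: WHERE sold = (SELECT MAX(sold) FROM books)

Corrected query:
SELECT author, sold FROM books WHERE sold = (SELECT MAX(sold) FROM books)

Result:
author | sold 
-------+------
Orwell | 46035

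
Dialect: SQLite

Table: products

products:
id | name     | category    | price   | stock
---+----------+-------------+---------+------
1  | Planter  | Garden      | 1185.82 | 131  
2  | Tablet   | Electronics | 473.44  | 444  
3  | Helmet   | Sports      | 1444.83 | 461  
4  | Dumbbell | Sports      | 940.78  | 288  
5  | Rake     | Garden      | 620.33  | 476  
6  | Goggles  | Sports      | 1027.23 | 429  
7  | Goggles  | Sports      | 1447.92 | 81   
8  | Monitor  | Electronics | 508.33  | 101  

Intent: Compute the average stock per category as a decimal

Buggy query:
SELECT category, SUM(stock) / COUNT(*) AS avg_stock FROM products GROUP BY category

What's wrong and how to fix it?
Bug: SUM(stock) and COUNT(*) are both integers; the division truncates the fractional part

Fix: Multiply by 1.0 (or CAST to REAL) to force floating-point division

Corrected query:
SELECT category, SUM(stock) * 1.0 / COUNT(*) AS avg_stock FROM products GROUP BY category

Result:
category    | avg_stock
------------+----------
Electronics | 272.5    
Garden      | 303.5    
Sports      | 314.75   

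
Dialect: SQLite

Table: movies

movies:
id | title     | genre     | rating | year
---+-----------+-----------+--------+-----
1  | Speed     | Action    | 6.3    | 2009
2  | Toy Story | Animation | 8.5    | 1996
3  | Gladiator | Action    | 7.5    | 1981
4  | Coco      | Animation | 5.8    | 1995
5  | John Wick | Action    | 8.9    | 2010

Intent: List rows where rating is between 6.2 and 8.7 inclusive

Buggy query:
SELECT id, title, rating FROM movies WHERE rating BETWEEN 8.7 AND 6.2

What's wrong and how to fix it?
Bug: BETWEEN expects the lower bound first; with 8.7 AND 6.2 the range is empty

Fix: Write BETWEEN 6.2 AND 8.7

Corrected query:
SELECT id, title, rating FROM movies WHERE rating BETWEEN 6.2 AND 8.7

Result:
id | title     | rating
---+-----------+-------
1  | Speed     | 6.3   
2  | Toy Story | 8.5   
3  | Gladiator | 7.5   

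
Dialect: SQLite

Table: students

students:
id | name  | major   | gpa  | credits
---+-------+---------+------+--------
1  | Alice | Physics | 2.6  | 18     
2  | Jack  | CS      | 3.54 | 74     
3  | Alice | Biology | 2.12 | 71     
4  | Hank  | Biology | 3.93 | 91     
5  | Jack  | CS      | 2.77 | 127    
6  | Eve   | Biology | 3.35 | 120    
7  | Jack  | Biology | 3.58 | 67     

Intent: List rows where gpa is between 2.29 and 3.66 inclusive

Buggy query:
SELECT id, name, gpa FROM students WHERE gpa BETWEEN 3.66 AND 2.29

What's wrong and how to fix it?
Bug: The bounds are reversed; BETWEEN a AND b requires a <= b to match anything

Fix: Swap the bounds so the smaller value comes first

Corrected query:
SELECT id, name, gpa FROM students WHERE gpa BETWEEN 2.29 AND 3.66

Result:
id | name  | gpa 
---+-------+-----
1  | Alice | 2.6 
2  | Jack  | 3.54
5  | Jack  | 2.77
6  | Eve   | 3.35
7  | Jack  | 3.58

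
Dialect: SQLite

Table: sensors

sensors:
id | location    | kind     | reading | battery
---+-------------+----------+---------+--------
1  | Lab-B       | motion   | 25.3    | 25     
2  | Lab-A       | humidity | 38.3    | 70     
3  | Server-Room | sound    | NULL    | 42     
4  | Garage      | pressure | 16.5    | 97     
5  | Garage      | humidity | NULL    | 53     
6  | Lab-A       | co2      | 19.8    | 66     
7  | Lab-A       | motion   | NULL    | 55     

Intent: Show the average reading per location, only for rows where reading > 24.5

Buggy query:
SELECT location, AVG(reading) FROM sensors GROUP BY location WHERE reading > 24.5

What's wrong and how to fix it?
Bug: Row-level WHERE must come before GROUP BY in the clause order

Fix: Move the WHERE clause before GROUP BY

Corrected query:
SELECT location, AVG(reading) FROM sensors WHERE reading > 24.5 GROUP BY location

Result:
location | AVG(reading)
---------+-------------
Lab-A    | 38.3        
Lab-B    | 25.3        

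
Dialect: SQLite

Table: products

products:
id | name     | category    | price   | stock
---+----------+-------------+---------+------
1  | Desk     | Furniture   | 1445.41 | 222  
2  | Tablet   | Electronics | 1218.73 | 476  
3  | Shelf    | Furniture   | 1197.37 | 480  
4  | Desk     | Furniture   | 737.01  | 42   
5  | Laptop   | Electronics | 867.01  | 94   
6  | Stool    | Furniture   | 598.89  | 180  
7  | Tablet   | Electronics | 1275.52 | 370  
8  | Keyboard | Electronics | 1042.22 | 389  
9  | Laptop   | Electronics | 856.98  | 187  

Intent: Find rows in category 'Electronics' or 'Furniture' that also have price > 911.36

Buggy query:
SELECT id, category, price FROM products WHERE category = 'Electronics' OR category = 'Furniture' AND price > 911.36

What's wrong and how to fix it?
Bug: Without parentheses, AND is evaluated before OR, so the price filter only applies to the 'Furniture' branch

Fix: Group the OR with parentheses (or use IN), then AND the threshold

Corrected query:
SELECT id, category, price FROM products WHERE (category = 'Electronics' OR category = 'Furniture') AND price > 911.36

Result:
id | category    | price  
---+-------------+--------
1  | Furniture   | 1445.41
2  | Electronics | 1218.73
3  | Furniture   | 1197.37
7  | Electronics | 1275.52
8  | Electronics | 1042.22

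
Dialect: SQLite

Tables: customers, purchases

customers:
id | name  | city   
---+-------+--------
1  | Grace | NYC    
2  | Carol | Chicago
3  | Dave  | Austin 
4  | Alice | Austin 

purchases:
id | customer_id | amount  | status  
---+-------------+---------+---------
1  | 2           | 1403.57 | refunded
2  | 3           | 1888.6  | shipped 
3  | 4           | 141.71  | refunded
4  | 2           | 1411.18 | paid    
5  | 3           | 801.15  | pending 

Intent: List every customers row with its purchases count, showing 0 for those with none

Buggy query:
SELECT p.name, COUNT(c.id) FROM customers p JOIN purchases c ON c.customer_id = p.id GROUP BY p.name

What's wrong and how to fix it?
Bug: INNER JOIN drops customers rows that have no matching purchases rows

Fix: Use LEFT JOIN so parents without children still appear (COUNT(c.id) gives 0)

Corrected query:
SELECT p.name, COUNT(c.id) FROM customers p LEFT JOIN purchases c ON c.customer_id = p.id GROUP BY p.name

Result:
name  | COUNT(c.id)
------+------------
Alice | 1          
Carol | 2          
Dave  | 2          
Grace | 0          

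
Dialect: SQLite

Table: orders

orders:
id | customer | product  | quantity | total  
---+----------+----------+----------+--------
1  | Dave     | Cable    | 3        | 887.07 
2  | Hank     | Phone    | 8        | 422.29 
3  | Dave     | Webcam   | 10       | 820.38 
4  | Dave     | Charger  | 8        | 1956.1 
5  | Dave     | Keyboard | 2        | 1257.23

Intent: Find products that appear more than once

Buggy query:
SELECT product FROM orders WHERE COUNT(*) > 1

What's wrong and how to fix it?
Bug: COUNT(*) is an aggregate and cannot be used in WHERE

Fix: GROUP BY product, then filter groups with HAVING COUNT(*) > 1

Corrected query:
SELECT product FROM orders GROUP BY product HAVING COUNT(*) > 1

Result:
(no rows)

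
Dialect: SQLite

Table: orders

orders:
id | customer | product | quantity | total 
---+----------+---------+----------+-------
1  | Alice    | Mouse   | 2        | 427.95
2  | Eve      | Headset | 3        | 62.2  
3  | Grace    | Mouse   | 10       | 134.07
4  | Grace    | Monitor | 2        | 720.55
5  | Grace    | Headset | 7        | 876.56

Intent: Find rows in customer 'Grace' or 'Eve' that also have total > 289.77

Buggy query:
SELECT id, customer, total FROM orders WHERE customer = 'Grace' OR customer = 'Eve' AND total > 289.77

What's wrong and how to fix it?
Bug: AND binds tighter than OR, so this parses as customer = 'Grace' OR (customer = 'Eve' AND total > 289.77)

Fix: Group the OR with parentheses (or use IN), then AND the threshold

Corrected query:
SELECT id, customer, total FROM orders WHERE (customer = 'Grace' OR customer = 'Eve') AND total > 289.77

Result:
id | customer | total 
---+----------+-------
4  | Grace    | 720.55
5  | Grace    | 876.56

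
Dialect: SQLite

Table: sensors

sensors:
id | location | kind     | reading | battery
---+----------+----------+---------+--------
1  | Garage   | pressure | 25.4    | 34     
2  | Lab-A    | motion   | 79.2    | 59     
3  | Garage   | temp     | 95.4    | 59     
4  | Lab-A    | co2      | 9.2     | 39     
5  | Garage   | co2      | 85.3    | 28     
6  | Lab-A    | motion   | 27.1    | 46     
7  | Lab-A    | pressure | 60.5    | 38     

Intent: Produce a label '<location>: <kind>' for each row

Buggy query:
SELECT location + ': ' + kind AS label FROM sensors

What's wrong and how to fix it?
Bug: SQLite uses || for string concatenation; + coerces text to numbers (yielding 0)

Fix: Replace + with || to concatenate text

Corrected query:
SELECT location || ': ' || kind AS label FROM sensors

Result:
label           
----------------
Garage: pressure
Lab-A: motion   
Garage: temp    
Lab-A: co2      
Garage: co2     
Lab-A: motion   
Lab-A: pressure 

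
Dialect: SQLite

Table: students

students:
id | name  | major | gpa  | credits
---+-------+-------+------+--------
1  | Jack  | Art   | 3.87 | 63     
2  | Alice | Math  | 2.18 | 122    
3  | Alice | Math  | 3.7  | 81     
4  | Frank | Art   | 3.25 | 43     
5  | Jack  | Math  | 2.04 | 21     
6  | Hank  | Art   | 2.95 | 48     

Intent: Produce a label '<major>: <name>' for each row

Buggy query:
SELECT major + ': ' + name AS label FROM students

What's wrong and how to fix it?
Bug: '+' is numeric addition; on text columns SQLite converts them to 0 instead of concatenating

Fix: Replace + with || to concatenate text

Corrected query:
SELECT major || ': ' || name AS label FROM students

Result:
label      
-----------
Art: Jack  
Math: Alice
Math: Alice
Art: Frank 
Math: Jack 
Art: Hank  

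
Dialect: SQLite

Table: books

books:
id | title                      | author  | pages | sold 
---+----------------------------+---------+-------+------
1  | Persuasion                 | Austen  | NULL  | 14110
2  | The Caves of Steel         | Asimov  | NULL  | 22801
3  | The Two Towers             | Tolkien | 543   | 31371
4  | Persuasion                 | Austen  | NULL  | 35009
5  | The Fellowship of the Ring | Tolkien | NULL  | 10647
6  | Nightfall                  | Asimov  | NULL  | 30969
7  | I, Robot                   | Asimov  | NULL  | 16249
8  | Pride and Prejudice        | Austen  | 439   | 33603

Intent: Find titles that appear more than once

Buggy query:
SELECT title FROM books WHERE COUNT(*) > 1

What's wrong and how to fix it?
Bug: COUNT(*) is an aggregate and cannot be used in WHERE

Fix: GROUP BY title, then filter groups with HAVING COUNT(*) > 1

Corrected query:
SELECT title FROM books GROUP BY title HAVING COUNT(*) > 1

Result:
title     
----------
Persuasion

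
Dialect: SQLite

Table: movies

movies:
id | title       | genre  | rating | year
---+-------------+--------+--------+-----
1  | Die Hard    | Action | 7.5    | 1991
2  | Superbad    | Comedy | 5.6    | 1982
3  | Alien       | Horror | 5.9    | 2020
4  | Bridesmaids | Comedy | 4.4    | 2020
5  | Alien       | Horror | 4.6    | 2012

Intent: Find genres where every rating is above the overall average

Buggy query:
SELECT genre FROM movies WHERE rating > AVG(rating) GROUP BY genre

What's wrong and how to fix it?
Bug: WHERE evaluates per row before aggregation, so AVG() is unavailable

Fix: Use a subquery for AVG and a HAVING MIN(...) filter so the condition holds for every row in the group

Corrected query:
SELECT genre FROM movies GROUP BY genre HAVING MIN(rating) > (SELECT AVG(rating) FROM movies)

Result:
genre 
------
Action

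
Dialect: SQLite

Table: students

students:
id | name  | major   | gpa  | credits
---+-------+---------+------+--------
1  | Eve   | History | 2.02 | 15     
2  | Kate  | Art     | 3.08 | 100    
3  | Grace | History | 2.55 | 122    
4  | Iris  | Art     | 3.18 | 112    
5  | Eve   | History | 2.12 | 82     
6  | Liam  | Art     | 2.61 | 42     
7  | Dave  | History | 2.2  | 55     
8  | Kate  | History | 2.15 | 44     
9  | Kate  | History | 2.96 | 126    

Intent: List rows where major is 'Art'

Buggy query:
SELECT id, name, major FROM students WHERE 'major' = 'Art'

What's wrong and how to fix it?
Bug: Single quotes denote string literals in SQL; the column name is being compared as a constant string

Fix: Remove the quotes around the column name (or use double quotes for an identifier)

Corrected query:
SELECT id, name, major FROM students WHERE major = 'Art'

Result:
id | name | major
---+------+------
2  | Kate | Art  
4  | Iris | Art  
6  | Liam | Art  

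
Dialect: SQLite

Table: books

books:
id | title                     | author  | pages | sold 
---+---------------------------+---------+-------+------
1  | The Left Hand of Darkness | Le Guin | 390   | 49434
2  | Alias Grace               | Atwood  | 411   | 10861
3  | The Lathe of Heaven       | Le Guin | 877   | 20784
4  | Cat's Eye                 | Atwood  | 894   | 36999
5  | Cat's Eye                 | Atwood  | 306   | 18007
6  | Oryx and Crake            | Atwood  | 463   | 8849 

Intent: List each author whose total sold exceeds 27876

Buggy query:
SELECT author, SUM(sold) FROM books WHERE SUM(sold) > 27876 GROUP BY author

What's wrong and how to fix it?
Bug: Aggregate functions cannot appear in a WHERE clause

Fix: Move the aggregate condition to a HAVING clause

Corrected query:
SELECT author, SUM(sold) FROM books GROUP BY author HAVING SUM(sold) > 27876

Result:
author  | SUM(sold)
--------+----------
Atwood  | 74716    
Le Guin | 70218    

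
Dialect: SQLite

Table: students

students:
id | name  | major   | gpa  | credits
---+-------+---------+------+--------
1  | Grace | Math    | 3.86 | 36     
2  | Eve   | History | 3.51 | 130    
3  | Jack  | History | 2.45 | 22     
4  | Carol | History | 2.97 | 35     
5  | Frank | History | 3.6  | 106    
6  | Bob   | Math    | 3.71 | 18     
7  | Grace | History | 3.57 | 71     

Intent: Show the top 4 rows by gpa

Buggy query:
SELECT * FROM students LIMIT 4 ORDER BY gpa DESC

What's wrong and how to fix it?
Bug: LIMIT must come after ORDER BY

Fix: Swap the clauses: ORDER BY first, then LIMIT

Corrected query:
SELECT * FROM students ORDER BY gpa DESC LIMIT 4

Result:
id | name  | major   | gpa  | credits
---+-------+---------+------+--------
1  | Grace | Math    | 3.86 | 36     
6  | Bob   | Math    | 3.71 | 18     
5  | Frank | History | 3.6  | 106    
7  | Grace | History | 3.57 | 71     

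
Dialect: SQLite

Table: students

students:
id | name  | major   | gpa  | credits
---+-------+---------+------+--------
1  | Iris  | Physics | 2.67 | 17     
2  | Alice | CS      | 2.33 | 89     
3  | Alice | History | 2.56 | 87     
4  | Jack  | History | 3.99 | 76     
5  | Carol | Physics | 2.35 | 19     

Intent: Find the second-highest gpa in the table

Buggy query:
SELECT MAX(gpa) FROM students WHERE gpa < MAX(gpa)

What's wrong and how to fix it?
Bug: MAX(gpa) on the right of the comparison is an aggregate-in-WHERE error

Fix: Compute the overall MAX in a subquery, then take MAX of rows below it

Corrected query:
SELECT MAX(gpa) FROM students WHERE gpa < (SELECT MAX(gpa) FROM students)

Result:
MAX(gpa)
--------
2.67    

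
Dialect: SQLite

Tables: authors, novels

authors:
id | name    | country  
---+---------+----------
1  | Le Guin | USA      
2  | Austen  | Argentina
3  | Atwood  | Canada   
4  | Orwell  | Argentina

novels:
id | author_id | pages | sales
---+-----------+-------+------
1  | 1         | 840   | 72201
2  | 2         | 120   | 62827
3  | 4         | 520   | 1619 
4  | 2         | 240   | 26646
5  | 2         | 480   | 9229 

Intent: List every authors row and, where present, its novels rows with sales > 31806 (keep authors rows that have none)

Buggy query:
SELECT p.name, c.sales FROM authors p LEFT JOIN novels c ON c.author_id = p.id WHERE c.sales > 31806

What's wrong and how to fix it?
Bug: A WHERE condition on the right-hand table after LEFT JOIN drops unmatched parents

Fix: Move the right-table condition into the ON clause so unmatched parents are kept

Corrected query:
SELECT p.name, c.sales FROM authors p LEFT JOIN novels c ON c.author_id = p.id AND c.sales > 31806

Result:
name    | sales
--------+------
Le Guin | 72201
Austen  | 62827
Atwood  | NULL 
Orwell  | NULL 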